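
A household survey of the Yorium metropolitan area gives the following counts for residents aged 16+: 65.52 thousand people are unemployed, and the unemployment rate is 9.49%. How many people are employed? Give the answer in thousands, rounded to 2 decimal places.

Labor force = U / u = 65.52 / 0.0949 ≈ 690.41 thousand.
Employed = labor force − unemployed = 690.41 − 65.52 = 624.89 thousand.

About 624.89 thousand are employed.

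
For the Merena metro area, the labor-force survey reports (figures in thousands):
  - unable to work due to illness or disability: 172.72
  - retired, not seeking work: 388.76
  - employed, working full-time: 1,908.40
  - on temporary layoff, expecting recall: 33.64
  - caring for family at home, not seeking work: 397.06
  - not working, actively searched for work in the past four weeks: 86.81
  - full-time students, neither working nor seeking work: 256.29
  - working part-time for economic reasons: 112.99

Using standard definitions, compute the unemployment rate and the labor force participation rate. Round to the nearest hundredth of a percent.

Unemployment rate ≈ 5.62%; labor force participation rate ≈ 63.81%.

Employed = 1,908.40 + 112.99 = 2,021.39 thousand (anyone who worked, including part-time for economic reasons, counts as employed).
Unemployed = 33.64 + 86.81 = 120.45 thousand (jobless and actively searching, or on temporary layoff).
Labor force = 2,021.39 + 120.45 = 2,141.84 thousand.
Not in labor force = 172.72 + 388.76 + 397.06 + 256.29 = 1,214.83 thousand (those not working and not actively searching are outside the labor force).
Civilian working-age population = 2,141.84 + 1,214.83 = 3,356.67 thousand.
Unemployment rate = 120.45 / 2,141.84 = 5.62%.
Labor force participation rate = 2,141.84 / 3,356.67 = 63.81%.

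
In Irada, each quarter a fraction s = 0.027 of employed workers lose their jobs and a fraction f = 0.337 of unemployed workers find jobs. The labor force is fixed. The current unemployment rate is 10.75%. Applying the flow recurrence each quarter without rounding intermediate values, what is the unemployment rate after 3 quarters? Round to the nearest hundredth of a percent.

With a fixed labor force, u_{t+1} = u_t + s·(1−u_t) − f·u_t = u_t·(1−s−f) + s.
Here 1−s−f = 0.636 and s = 0.027.
u_1 = 0.107500 × 0.636 + 0.027 = 0.095370.
u_2 = 0.095370 × 0.636 + 0.027 = 0.087655.
u_3 = 0.087655 × 0.636 + 0.027 = 0.082749.

Unemployment rate after three quarters ≈ 8.27%.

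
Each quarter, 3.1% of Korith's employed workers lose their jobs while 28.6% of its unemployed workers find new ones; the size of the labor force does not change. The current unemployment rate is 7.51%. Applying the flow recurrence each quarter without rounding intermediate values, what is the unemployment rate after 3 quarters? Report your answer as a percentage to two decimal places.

With a fixed labor force, u_{t+1} = u_t + s·(1−u_t) − f·u_t = u_t·(1−s−f) + s.
Here 1−s−f = 0.683 and s = 0.031.
u_1 = 0.075100 × 0.683 + 0.031 = 0.082293.
u_2 = 0.082293 × 0.683 + 0.031 = 0.087206.
u_3 = 0.087206 × 0.683 + 0.031 = 0.090562.

Unemployment rate after three quarters ≈ 9.06%.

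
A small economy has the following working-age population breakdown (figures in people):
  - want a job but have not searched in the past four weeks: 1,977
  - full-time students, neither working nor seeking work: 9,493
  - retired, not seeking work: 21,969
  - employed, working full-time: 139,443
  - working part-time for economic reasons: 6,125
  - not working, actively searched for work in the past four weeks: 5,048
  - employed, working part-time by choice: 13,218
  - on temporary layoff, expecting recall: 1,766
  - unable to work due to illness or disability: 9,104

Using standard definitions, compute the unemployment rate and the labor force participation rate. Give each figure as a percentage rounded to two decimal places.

Employed = 139,443 + 6,125 + 13,218 = 158,786 (anyone who worked, including part-time for economic reasons, counts as employed).
Unemployed = 5,048 + 1,766 = 6,814 (jobless and actively searching, or on temporary layoff).
Labor force = 158,786 + 6,814 = 165,600.
Not in labor force = 1,977 + 9,493 + 21,969 + 9,104 = 42,543 (those not working and not actively searching are outside the labor force — including those who want a job but have given up searching).
Civilian working-age population = 165,600 + 42,543 = 208,143.
Unemployment rate = 6,814 / 165,600 = 4.11%.
Labor force participation rate = 165,600 / 208,143 = 79.56%.

Unemployment rate ≈ 4.11%; labor force participation rate ≈ 79.56%.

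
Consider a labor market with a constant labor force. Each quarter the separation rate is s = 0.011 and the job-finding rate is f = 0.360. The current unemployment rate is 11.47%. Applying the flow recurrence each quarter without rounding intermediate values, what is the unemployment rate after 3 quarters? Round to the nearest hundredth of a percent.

With a fixed labor force, u_{t+1} = u_t + s·(1−u_t) − f·u_t = u_t·(1−s−f) + s.
Here 1−s−f = 0.629 and s = 0.011.
u_1 = 0.114700 × 0.629 + 0.011 = 0.083146.
u_2 = 0.083146 × 0.629 + 0.011 = 0.063299.
u_3 = 0.063299 × 0.629 + 0.011 = 0.050815.

Unemployment rate after three quarters ≈ 5.08%.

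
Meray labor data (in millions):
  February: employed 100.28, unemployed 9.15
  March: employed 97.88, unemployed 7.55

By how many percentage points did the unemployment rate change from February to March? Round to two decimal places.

February: labor force = 100.28 + 9.15 = 109.43; u = 9.15/109.43 = 8.36%.
March: labor force = 97.88 + 7.55 = 105.43; u = 7.55/105.43 = 7.16%.
Change = 7.16% − 8.36% = −1.20 pp.

The unemployment rate changed by −1.20 percentage points.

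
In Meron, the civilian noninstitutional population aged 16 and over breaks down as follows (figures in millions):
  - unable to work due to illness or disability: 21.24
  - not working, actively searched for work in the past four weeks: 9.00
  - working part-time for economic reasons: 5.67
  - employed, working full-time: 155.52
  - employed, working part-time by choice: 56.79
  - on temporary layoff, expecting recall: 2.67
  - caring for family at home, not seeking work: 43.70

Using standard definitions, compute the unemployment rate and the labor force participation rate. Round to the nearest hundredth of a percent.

Unemployment rate ≈ 5.08%; labor force participation rate ≈ 77.96%.

Employed = 5.67 + 155.52 + 56.79 = 217.98 million (anyone who worked, including part-time for economic reasons, counts as employed).
Unemployed = 9.00 + 2.67 = 11.67 million (jobless and actively searching, or on temporary layoff).
Labor force = 217.98 + 11.67 = 229.65 million.
Not in labor force = 21.24 + 43.70 = 64.94 million (those not working and not actively searching are outside the labor force).
Civilian working-age population = 229.65 + 64.94 = 294.59 million.
Unemployment rate = 11.67 / 229.65 = 5.08%.
Labor force participation rate = 229.65 / 294.59 = 77.96%.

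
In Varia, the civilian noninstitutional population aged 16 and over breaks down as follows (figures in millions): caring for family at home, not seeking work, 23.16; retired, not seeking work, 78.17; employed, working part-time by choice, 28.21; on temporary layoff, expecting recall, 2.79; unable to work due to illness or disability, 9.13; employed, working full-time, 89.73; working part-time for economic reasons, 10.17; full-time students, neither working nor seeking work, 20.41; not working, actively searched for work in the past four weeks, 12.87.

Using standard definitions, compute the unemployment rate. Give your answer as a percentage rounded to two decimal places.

Unemployment rate ≈ 10.89%.

Employed = 28.21 + 89.73 + 10.17 = 128.11 million (anyone who worked, including part-time for economic reasons, counts as employed).
Unemployed = 2.79 + 12.87 = 15.66 million (jobless and actively searching, or on temporary layoff).
Labor force = 128.11 + 15.66 = 143.77 million.
Unemployment rate = 15.66 / 143.77 = 10.89%.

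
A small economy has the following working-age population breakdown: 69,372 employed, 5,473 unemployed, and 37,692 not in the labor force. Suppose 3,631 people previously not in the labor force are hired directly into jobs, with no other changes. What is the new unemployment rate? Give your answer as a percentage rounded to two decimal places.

New unemployment rate ≈ 6.97%.

Initially, labor force = 69,372 + 5,473 = 74,845, so u = 5,473/74,845 = 7.31%.
After the change, employed and labor force both rise by 3,631; unemployed unchanged → E = 73,003, U = 5,473, labor force = 78,476.
New unemployment rate = 5,473 / 78,476 = 6.97%.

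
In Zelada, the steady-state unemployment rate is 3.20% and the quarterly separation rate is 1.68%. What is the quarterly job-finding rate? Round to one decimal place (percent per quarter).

From u* = s/(s+f): f = s·(1−u)/u.
f = 1.68 × (1 − 0.0320) / 0.0320 = 1.6262 / 0.0320 ≈ 50.8% per quarter.

Job-finding rate ≈ 50.8% per quarter.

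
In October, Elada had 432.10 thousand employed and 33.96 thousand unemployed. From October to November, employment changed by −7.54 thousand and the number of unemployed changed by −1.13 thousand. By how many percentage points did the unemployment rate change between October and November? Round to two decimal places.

The unemployment rate changed by −0.11 percentage points.

October: labor force = 432.10 + 33.96 = 466.06; u = 33.96/466.06 = 7.29%.
November: labor force = 424.56 + 32.83 = 457.39; u = 32.83/457.39 = 7.18%.
Change = 7.18% − 7.29% = −0.11 pp.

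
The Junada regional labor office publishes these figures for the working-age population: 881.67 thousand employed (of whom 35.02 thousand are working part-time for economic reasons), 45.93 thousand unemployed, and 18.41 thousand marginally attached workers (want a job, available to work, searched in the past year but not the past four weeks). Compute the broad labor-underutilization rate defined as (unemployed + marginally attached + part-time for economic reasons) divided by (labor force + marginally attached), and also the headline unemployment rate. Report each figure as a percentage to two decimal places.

Labor force = 881.67 + 45.93 = 927.60 thousand.
Numerator = 45.93 + 18.41 + 35.02 = 99.36 thousand.
Denominator = 927.60 + 18.41 = 946.01 thousand.
Broad rate = 99.36 / 946.01 = 10.50%.
Headline unemployment rate = 45.93 / 927.60 = 4.95%.

Broad underutilization rate ≈ 10.50%; headline unemployment rate ≈ 4.95%.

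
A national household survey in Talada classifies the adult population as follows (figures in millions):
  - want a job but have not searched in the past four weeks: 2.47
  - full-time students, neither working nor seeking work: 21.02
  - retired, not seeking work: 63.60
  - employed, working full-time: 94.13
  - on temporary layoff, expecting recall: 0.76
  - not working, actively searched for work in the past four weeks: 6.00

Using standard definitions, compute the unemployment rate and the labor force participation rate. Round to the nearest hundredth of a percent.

Employed = 94.13 million.
Unemployed = 0.76 + 6.00 = 6.76 million (jobless and actively searching, or on temporary layoff).
Labor force = 94.13 + 6.76 = 100.89 million.
Not in labor force = 2.47 + 21.02 + 63.60 = 87.09 million (those not working and not actively searching are outside the labor force — including those who want a job but have given up searching).
Civilian working-age population = 100.89 + 87.09 = 187.98 million.
Unemployment rate = 6.76 / 100.89 = 6.70%.
Labor force participation rate = 100.89 / 187.98 = 53.67%.

Unemployment rate ≈ 6.70%; labor force participation rate ≈ 53.67%.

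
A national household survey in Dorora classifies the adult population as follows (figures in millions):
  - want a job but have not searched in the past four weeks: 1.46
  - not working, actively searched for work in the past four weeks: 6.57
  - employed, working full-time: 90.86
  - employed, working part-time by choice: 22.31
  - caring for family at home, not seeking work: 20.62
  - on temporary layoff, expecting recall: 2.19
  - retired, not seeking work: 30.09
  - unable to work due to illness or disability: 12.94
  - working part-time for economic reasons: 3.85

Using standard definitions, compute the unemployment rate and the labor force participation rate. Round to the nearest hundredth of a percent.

Employed = 90.86 + 22.31 + 3.85 = 117.02 million (anyone who worked, including part-time for economic reasons, counts as employed).
Unemployed = 6.57 + 2.19 = 8.76 million (jobless and actively searching, or on temporary layoff).
Labor force = 117.02 + 8.76 = 125.78 million.
Not in labor force = 1.46 + 20.62 + 30.09 + 12.94 = 65.11 million (those not working and not actively searching are outside the labor force — including those who want a job but have given up searching).
Civilian working-age population = 125.78 + 65.11 = 190.89 million.
Unemployment rate = 8.76 / 125.78 = 6.96%.
Labor force participation rate = 125.78 / 190.89 = 65.89%.

Unemployment rate ≈ 6.96%; labor force participation rate ≈ 65.89%.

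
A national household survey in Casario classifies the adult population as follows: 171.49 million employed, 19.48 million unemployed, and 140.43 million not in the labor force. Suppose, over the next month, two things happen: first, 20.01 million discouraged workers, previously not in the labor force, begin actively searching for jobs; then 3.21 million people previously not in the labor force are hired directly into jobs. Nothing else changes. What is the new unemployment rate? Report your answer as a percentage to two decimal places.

Initially, labor force = 171.49 + 19.48 = 190.97 million, so u = 19.48/190.97 = 10.20%.
After the first change, unemployed and labor force both rise by 20.01 → E = 171.49, U = 39.49, labor force = 210.98 million.
After the second change, employed and labor force both rise by 3.21; unemployed unchanged → E = 174.70, U = 39.49, labor force = 214.19 million.
New unemployment rate = 39.49 / 214.19 = 18.44%.

New unemployment rate ≈ 18.44%.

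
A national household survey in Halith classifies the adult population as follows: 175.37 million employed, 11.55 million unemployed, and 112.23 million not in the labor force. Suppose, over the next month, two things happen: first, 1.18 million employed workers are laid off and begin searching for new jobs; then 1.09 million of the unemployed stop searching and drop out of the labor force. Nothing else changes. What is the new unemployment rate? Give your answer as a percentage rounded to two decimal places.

New unemployment rate ≈ 6.26%.

Initially, labor force = 175.37 + 11.55 = 186.92 million, so u = 11.55/186.92 = 6.18%.
After the first change, employed falls and unemployed rises by 1.18; labor force unchanged → E = 174.19, U = 12.73, labor force = 186.92 million.
After the second change, unemployed and labor force both fall by 1.09 → E = 174.19, U = 11.64, labor force = 185.83 million.
New unemployment rate = 11.64 / 185.83 = 6.26%.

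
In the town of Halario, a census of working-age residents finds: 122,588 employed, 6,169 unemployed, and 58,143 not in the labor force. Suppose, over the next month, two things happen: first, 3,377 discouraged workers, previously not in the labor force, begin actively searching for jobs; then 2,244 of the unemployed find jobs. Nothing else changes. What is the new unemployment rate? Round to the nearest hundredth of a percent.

Initially, labor force = 122,588 + 6,169 = 128,757, so u = 6,169/128,757 = 4.79%.
After the first change, unemployed and labor force both rise by 3,377 → E = 122,588, U = 9,546, labor force = 132,134.
After the second change, unemployed falls and employed rises by 2,244; labor force unchanged → E = 124,832, U = 7,302, labor force = 132,134.
New unemployment rate = 7,302 / 132,134 = 5.53%.

New unemployment rate ≈ 5.53%.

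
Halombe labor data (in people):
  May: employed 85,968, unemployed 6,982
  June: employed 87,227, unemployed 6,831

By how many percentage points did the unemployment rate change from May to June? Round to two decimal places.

The unemployment rate changed by −0.25 percentage points.

May: labor force = 85,968 + 6,982 = 92,950; u = 6,982/92,950 = 7.51%.
June: labor force = 87,227 + 6,831 = 94,058; u = 6,831/94,058 = 7.26%.
Change = 7.26% − 7.51% = −0.25 pp.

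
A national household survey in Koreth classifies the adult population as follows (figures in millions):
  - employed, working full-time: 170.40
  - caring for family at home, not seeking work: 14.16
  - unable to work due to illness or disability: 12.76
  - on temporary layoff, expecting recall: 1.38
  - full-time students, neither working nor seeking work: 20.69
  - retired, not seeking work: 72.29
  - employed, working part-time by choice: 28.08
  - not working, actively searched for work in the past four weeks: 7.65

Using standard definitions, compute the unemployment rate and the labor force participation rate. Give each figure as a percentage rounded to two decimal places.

Unemployment rate ≈ 4.35%; labor force participation rate ≈ 63.38%.

Employed = 170.40 + 28.08 = 198.48 million.
Unemployed = 1.38 + 7.65 = 9.03 million (jobless and actively searching, or on temporary layoff).
Labor force = 198.48 + 9.03 = 207.51 million.
Not in labor force = 14.16 + 12.76 + 20.69 + 72.29 = 119.90 million (those not working and not actively searching are outside the labor force).
Civilian working-age population = 207.51 + 119.90 = 327.41 million.
Unemployment rate = 9.03 / 207.51 = 4.35%.
Labor force participation rate = 207.51 / 327.41 = 63.38%.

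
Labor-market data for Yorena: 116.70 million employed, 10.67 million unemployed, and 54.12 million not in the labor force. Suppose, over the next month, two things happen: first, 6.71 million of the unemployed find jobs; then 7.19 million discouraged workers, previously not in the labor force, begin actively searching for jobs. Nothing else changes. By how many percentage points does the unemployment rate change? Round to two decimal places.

Initially, labor force = 116.70 + 10.67 = 127.37 million, so u = 10.67/127.37 = 8.38%.
After the first change, unemployed falls and employed rises by 6.71; labor force unchanged → E = 123.41, U = 3.96, labor force = 127.37 million.
After the second change, unemployed and labor force both rise by 7.19 → E = 123.41, U = 11.15, labor force = 134.56 million.
New unemployment rate = 11.15 / 134.56 = 8.29%.
Change = 8.29% − 8.38% = −0.09 percentage points.

The unemployment rate changes by −0.09 percentage points.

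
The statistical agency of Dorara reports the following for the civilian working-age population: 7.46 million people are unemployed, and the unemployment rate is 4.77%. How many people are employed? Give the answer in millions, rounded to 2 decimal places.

About 148.93 million are employed.

Labor force = U / u = 7.46 / 0.0477 ≈ 156.39 million.
Employed = labor force − unemployed = 156.39 − 7.46 = 148.93 million.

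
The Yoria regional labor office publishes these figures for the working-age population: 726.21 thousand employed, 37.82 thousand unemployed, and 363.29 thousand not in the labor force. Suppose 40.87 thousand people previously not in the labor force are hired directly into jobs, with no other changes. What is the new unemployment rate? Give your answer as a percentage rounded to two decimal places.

New unemployment rate ≈ 4.70%.

Initially, labor force = 726.21 + 37.82 = 764.03 thousand, so u = 37.82/764.03 = 4.95%.
After the change, employed and labor force both rise by 40.87; unemployed unchanged → E = 767.08, U = 37.82, labor force = 804.90 thousand.
New unemployment rate = 37.82 / 804.90 = 4.70%.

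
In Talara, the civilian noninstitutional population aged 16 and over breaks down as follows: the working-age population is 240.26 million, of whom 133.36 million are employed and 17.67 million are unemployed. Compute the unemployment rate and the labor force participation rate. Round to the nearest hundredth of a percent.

Unemployment rate ≈ 11.70%; labor force participation rate ≈ 62.86%.

Labor force = employed + unemployed = 133.36 + 17.67 = 151.03 million.
Unemployment rate = 17.67 / 151.03 = 11.70%.
Labor force participation rate = 151.03 / 240.26 = 62.86%.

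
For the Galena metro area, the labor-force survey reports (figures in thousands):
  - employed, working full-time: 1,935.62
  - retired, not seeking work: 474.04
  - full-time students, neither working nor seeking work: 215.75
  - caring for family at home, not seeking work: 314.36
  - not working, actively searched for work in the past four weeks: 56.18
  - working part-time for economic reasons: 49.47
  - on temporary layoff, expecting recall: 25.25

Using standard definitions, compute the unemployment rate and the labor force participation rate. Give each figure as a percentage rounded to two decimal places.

Unemployment rate ≈ 3.94%; labor force participation rate ≈ 67.30%.

Employed = 1,935.62 + 49.47 = 1,985.09 thousand (anyone who worked, including part-time for economic reasons, counts as employed).
Unemployed = 56.18 + 25.25 = 81.43 thousand (jobless and actively searching, or on temporary layoff).
Labor force = 1,985.09 + 81.43 = 2,066.52 thousand.
Not in labor force = 474.04 + 215.75 + 314.36 = 1,004.15 thousand (those not working and not actively searching are outside the labor force).
Civilian working-age population = 2,066.52 + 1,004.15 = 3,070.67 thousand.
Unemployment rate = 81.43 / 2,066.52 = 3.94%.
Labor force participation rate = 2,066.52 / 3,070.67 = 67.30%.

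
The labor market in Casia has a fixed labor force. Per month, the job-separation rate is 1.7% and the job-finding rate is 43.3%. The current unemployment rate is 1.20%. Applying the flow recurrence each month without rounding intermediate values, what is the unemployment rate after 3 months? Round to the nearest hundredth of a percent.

Unemployment rate after three months ≈ 3.35%.

With a fixed labor force, u_{t+1} = u_t + s·(1−u_t) − f·u_t = u_t·(1−s−f) + s.
Here 1−s−f = 0.550 and s = 0.017.
u_1 = 0.012000 × 0.550 + 0.017 = 0.023600.
u_2 = 0.023600 × 0.550 + 0.017 = 0.029980.
u_3 = 0.029980 × 0.550 + 0.017 = 0.033489.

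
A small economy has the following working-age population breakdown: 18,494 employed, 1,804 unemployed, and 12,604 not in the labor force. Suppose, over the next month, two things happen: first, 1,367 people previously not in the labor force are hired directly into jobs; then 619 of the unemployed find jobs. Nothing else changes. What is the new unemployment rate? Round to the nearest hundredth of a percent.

Initially, labor force = 18,494 + 1,804 = 20,298, so u = 1,804/20,298 = 8.89%.
After the first change, employed and labor force both rise by 1,367; unemployed unchanged → E = 19,861, U = 1,804, labor force = 21,665.
After the second change, unemployed falls and employed rises by 619; labor force unchanged → E = 20,480, U = 1,185, labor force = 21,665.
New unemployment rate = 1,185 / 21,665 = 5.47%.

New unemployment rate ≈ 5.47%.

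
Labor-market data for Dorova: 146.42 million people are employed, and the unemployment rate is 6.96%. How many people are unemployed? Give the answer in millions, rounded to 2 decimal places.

Let U be the number unemployed. The labor force is E + U, and U/(E+U) = 0.0696.
So U = 0.0696 × 146.42 / (1 − 0.0696) = 10.1908 / 0.9304 ≈ 10.95 million.

About 10.95 million are unemployed.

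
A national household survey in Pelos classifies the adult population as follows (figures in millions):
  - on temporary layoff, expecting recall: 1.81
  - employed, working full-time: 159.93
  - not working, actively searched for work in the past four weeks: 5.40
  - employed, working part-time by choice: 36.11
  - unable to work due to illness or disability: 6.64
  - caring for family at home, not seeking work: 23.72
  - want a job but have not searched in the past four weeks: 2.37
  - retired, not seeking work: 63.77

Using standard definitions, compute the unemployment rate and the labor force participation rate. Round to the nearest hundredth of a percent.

Employed = 159.93 + 36.11 = 196.04 million.
Unemployed = 1.81 + 5.40 = 7.21 million (jobless and actively searching, or on temporary layoff).
Labor force = 196.04 + 7.21 = 203.25 million.
Not in labor force = 6.64 + 23.72 + 2.37 + 63.77 = 96.50 million (those not working and not actively searching are outside the labor force — including those who want a job but have given up searching).
Civilian working-age population = 203.25 + 96.50 = 299.75 million.
Unemployment rate = 7.21 / 203.25 = 3.55%.
Labor force participation rate = 203.25 / 299.75 = 67.81%.

Unemployment rate ≈ 3.55%; labor force participation rate ≈ 67.81%.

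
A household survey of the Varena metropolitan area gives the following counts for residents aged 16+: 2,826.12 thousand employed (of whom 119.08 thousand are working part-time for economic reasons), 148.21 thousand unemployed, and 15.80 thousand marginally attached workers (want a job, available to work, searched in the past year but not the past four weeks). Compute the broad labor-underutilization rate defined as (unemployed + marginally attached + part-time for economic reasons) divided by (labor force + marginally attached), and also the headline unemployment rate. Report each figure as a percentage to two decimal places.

Broad underutilization rate ≈ 9.47%; headline unemployment rate ≈ 4.98%.

Labor force = 2,826.12 + 148.21 = 2,974.33 thousand.
Numerator = 148.21 + 15.80 + 119.08 = 283.09 thousand.
Denominator = 2,974.33 + 15.80 = 2,990.13 thousand.
Broad rate = 283.09 / 2,990.13 = 9.47%.
Headline unemployment rate = 148.21 / 2,974.33 = 4.98%.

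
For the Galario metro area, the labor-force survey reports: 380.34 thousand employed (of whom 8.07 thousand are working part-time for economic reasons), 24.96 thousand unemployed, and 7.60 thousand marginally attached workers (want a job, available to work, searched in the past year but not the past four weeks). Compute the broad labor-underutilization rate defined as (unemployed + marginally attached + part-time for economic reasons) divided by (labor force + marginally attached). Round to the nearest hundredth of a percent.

Labor force = 380.34 + 24.96 = 405.30 thousand.
Numerator = 24.96 + 7.60 + 8.07 = 40.63 thousand.
Denominator = 405.30 + 7.60 = 412.90 thousand.
Broad rate = 40.63 / 412.90 = 9.84%.

Broad underutilization rate ≈ 9.84%.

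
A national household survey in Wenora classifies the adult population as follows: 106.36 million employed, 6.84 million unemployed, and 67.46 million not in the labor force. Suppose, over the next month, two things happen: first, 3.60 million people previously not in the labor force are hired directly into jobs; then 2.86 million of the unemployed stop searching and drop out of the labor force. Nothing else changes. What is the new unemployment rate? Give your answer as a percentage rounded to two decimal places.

Initially, labor force = 106.36 + 6.84 = 113.20 million, so u = 6.84/113.20 = 6.04%.
After the first change, employed and labor force both rise by 3.60; unemployed unchanged → E = 109.96, U = 6.84, labor force = 116.80 million.
After the second change, unemployed and labor force both fall by 2.86 → E = 109.96, U = 3.98, labor force = 113.94 million.
New unemployment rate = 3.98 / 113.94 = 3.49%.

New unemployment rate ≈ 3.49%.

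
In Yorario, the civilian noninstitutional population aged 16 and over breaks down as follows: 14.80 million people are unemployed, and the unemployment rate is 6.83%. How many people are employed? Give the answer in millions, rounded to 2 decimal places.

About 201.89 million are employed.

Labor force = U / u = 14.80 / 0.0683 ≈ 216.69 million.
Employed = labor force − unemployed = 216.69 − 14.80 = 201.89 million.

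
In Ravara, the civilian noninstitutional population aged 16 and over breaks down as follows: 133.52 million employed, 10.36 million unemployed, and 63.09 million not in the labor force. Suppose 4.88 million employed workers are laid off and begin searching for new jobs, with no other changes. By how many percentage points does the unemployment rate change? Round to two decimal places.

The unemployment rate changes by +3.39 percentage points.

Initially, labor force = 133.52 + 10.36 = 143.88 million, so u = 10.36/143.88 = 7.20%.
After the change, employed falls and unemployed rises by 4.88; labor force unchanged → E = 128.64, U = 15.24, labor force = 143.88 million.
New unemployment rate = 15.24 / 143.88 = 10.59%.
Change = 10.59% − 7.20% = +3.39 percentage points.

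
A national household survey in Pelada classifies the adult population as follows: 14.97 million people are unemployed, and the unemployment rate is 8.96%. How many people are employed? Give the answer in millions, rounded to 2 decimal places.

About 152.11 million are employed.

Labor force = U / u = 14.97 / 0.0896 ≈ 167.08 million.
Employed = labor force − unemployed = 167.08 − 14.97 = 152.11 million.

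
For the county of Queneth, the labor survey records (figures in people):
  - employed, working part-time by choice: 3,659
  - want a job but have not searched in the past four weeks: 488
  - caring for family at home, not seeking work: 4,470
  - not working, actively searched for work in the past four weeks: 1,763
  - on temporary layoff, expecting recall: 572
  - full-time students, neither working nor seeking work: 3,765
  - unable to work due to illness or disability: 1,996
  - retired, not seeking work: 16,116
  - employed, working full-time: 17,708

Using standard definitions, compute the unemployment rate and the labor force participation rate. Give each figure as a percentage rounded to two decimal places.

Employed = 3,659 + 17,708 = 21,367.
Unemployed = 1,763 + 572 = 2,335 (jobless and actively searching, or on temporary layoff).
Labor force = 21,367 + 2,335 = 23,702.
Not in labor force = 488 + 4,470 + 3,765 + 1,996 + 16,116 = 26,835 (those not working and not actively searching are outside the labor force — including those who want a job but have given up searching).
Civilian working-age population = 23,702 + 26,835 = 50,537.
Unemployment rate = 2,335 / 23,702 = 9.85%.
Labor force participation rate = 23,702 / 50,537 = 46.90%.

Unemployment rate ≈ 9.85%; labor force participation rate ≈ 46.90%.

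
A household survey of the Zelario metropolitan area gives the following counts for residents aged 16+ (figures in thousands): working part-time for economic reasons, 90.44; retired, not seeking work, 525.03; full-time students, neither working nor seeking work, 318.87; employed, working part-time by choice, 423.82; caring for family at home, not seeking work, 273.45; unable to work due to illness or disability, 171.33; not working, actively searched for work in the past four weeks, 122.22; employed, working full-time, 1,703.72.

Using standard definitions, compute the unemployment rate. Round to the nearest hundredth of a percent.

Employed = 90.44 + 423.82 + 1,703.72 = 2,217.98 thousand (anyone who worked, including part-time for economic reasons, counts as employed).
Unemployed = 122.22 thousand.
Labor force = 2,217.98 + 122.22 = 2,340.20 thousand.
Unemployment rate = 122.22 / 2,340.20 = 5.22%.

Unemployment rate ≈ 5.22%.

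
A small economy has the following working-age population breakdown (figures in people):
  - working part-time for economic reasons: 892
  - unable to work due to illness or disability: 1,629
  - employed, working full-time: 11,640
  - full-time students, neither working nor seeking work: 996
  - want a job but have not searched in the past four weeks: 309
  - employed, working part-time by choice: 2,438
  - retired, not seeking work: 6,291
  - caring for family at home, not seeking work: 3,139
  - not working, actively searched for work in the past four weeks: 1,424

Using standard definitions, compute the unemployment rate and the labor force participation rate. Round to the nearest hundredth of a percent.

Employed = 892 + 11,640 + 2,438 = 14,970 (anyone who worked, including part-time for economic reasons, counts as employed).
Unemployed = 1,424.
Labor force = 14,970 + 1,424 = 16,394.
Not in labor force = 1,629 + 996 + 309 + 6,291 + 3,139 = 12,364 (those not working and not actively searching are outside the labor force — including those who want a job but have given up searching).
Civilian working-age population = 16,394 + 12,364 = 28,758.
Unemployment rate = 1,424 / 16,394 = 8.69%.
Labor force participation rate = 16,394 / 28,758 = 57.01%.

Unemployment rate ≈ 8.69%; labor force participation rate ≈ 57.01%.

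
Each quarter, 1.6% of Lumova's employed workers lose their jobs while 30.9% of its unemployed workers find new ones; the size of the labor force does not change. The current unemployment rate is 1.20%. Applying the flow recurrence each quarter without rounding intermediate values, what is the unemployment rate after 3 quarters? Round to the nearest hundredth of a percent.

Unemployment rate after three quarters ≈ 3.78%.

With a fixed labor force, u_{t+1} = u_t + s·(1−u_t) − f·u_t = u_t·(1−s−f) + s.
Here 1−s−f = 0.675 and s = 0.016.
u_1 = 0.012000 × 0.675 + 0.016 = 0.024100.
u_2 = 0.024100 × 0.675 + 0.016 = 0.032268.
u_3 = 0.032268 × 0.675 + 0.016 = 0.037781.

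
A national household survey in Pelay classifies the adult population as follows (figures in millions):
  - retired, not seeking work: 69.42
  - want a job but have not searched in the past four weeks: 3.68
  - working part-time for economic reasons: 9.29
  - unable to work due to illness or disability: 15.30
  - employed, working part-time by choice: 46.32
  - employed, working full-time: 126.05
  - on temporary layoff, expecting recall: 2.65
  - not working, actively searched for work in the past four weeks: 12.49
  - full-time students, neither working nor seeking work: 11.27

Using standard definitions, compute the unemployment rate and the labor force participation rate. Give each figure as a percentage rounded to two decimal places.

Employed = 9.29 + 46.32 + 126.05 = 181.66 million (anyone who worked, including part-time for economic reasons, counts as employed).
Unemployed = 2.65 + 12.49 = 15.14 million (jobless and actively searching, or on temporary layoff).
Labor force = 181.66 + 15.14 = 196.80 million.
Not in labor force = 69.42 + 3.68 + 15.30 + 11.27 = 99.67 million (those not working and not actively searching are outside the labor force — including those who want a job but have given up searching).
Civilian working-age population = 196.80 + 99.67 = 296.47 million.
Unemployment rate = 15.14 / 196.80 = 7.69%.
Labor force participation rate = 196.80 / 296.47 = 66.38%.

Unemployment rate ≈ 7.69%; labor force participation rate ≈ 66.38%.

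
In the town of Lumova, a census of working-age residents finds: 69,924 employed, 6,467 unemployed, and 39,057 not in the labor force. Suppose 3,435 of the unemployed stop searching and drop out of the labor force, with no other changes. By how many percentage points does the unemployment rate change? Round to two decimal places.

The unemployment rate changes by −4.31 percentage points.

Initially, labor force = 69,924 + 6,467 = 76,391, so u = 6,467/76,391 = 8.47%.
After the change, unemployed and labor force both fall by 3,435 → E = 69,924, U = 3,032, labor force = 72,956.
New unemployment rate = 3,032 / 72,956 = 4.16%.
Change = 4.16% − 8.47% = −4.31 percentage points.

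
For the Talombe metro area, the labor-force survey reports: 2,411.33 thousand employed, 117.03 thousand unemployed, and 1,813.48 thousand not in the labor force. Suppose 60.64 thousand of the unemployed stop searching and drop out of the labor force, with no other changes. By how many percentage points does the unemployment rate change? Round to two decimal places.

Initially, labor force = 2,411.33 + 117.03 = 2,528.36 thousand, so u = 117.03/2,528.36 = 4.63%.
After the change, unemployed and labor force both fall by 60.64 → E = 2,411.33, U = 56.39, labor force = 2,467.72 thousand.
New unemployment rate = 56.39 / 2,467.72 = 2.29%.
Change = 2.29% − 4.63% = −2.34 percentage points.

The unemployment rate changes by −2.34 percentage points.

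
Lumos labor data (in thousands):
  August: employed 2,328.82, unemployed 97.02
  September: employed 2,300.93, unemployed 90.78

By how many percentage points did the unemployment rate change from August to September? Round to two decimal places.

The unemployment rate changed by −0.20 percentage points.

August: labor force = 2,328.82 + 97.02 = 2,425.84; u = 97.02/2,425.84 = 4.00%.
September: labor force = 2,300.93 + 90.78 = 2,391.71; u = 90.78/2,391.71 = 3.80%.
Change = 3.80% − 4.00% = −0.20 pp.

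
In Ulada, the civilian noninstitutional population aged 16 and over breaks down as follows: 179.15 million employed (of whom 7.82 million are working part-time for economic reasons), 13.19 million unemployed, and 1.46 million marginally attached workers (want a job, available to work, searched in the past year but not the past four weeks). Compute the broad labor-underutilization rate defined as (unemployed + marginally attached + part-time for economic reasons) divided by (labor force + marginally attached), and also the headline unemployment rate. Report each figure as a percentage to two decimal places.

Broad underutilization rate ≈ 11.59%; headline unemployment rate ≈ 6.86%.

Labor force = 179.15 + 13.19 = 192.34 million.
Numerator = 13.19 + 1.46 + 7.82 = 22.47 million.
Denominator = 192.34 + 1.46 = 193.80 million.
Broad rate = 22.47 / 193.80 = 11.59%.
Headline unemployment rate = 13.19 / 192.34 = 6.86%.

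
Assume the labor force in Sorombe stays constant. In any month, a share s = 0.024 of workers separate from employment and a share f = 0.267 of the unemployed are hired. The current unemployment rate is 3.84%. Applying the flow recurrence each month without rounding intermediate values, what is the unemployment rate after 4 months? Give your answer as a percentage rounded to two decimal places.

Unemployment rate after four months ≈ 7.13%.

With a fixed labor force, u_{t+1} = u_t + s·(1−u_t) − f·u_t = u_t·(1−s−f) + s.
Here 1−s−f = 0.709 and s = 0.024.
u_1 = 0.038400 × 0.709 + 0.024 = 0.051226.
u_2 = 0.051226 × 0.709 + 0.024 = 0.060319.
u_3 = 0.060319 × 0.709 + 0.024 = 0.066766.
u_4 = 0.066766 × 0.709 + 0.024 = 0.071337.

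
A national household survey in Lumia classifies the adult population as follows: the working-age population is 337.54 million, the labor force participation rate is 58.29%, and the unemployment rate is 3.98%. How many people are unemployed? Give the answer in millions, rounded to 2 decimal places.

About 7.83 million are unemployed.

Labor force = 0.5829 × 337.54 = 196.75 million.
Unemployed = 0.0398 × 196.75 ≈ 7.83 million.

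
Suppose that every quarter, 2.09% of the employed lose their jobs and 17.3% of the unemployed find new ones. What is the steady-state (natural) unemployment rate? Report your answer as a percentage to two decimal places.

Steady-state unemployment rate ≈ 10.78%.

At steady state the flows balance: s·E = f·U, so U/(E+U) = s/(s+f).
u* = 2.09 / (2.09 + 17.3) = 2.09 / 19.39 = 10.78%.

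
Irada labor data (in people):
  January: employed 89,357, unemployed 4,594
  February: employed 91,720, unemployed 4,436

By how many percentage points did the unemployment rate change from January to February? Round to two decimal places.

January: labor force = 89,357 + 4,594 = 93,951; u = 4,594/93,951 = 4.89%.
February: labor force = 91,720 + 4,436 = 96,156; u = 4,436/96,156 = 4.61%.
Change = 4.61% − 4.89% = −0.28 pp.

The unemployment rate changed by −0.28 percentage points.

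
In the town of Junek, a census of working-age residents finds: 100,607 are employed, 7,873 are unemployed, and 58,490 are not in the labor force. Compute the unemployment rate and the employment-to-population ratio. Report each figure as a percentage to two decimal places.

Unemployment rate ≈ 7.26%; employment-population ratio ≈ 60.25%.

Labor force = employed + unemployed = 100,607 + 7,873 = 108,480.
Working-age population = 108,480 + 58,490 = 166,970.
Unemployment rate = 7,873 / 108,480 = 7.26%.
Employment-population ratio = 100,607 / 166,970 = 60.25%.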